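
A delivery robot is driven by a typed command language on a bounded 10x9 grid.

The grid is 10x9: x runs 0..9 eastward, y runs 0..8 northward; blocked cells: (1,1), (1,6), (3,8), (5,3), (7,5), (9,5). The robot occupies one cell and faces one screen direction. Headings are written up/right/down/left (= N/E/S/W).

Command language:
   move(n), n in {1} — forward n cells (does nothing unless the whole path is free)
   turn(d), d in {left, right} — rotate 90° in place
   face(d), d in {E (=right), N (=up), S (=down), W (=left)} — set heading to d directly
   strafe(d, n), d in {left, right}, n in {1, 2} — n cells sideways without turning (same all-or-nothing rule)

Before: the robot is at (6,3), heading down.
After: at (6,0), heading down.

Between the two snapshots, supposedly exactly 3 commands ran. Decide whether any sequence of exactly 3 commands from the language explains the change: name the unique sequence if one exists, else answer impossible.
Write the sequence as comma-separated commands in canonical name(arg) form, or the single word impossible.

key: still facing S at the end — nothing in the sequence rotates
begin: at (6,3), heading down
1. move(1) → at (6,2), heading down
2. move(1) → at (6,1), heading down
3. move(1) → at (6,0), heading down
uniquely the one of 1331 3-step routes that fits.

move(1), move(1), move(1)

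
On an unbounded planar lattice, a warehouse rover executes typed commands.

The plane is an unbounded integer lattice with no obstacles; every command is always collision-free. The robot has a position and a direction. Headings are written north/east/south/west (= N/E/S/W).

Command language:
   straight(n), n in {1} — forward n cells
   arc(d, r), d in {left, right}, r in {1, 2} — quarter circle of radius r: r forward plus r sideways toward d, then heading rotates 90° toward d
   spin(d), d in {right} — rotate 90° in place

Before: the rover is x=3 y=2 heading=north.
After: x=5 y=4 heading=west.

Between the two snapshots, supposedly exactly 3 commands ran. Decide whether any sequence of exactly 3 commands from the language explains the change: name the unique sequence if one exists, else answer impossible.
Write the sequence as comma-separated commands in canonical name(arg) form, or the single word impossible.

arc(right, 2), spin(right), spin(right)

key: cell and facing (now W) both changed — the 3 commands mix motion and turning
from: x=3 y=2 heading=north
t=1 arc(right, 2) ⇒ x=5 y=4 heading=east
t=2 spin(right) ⇒ x=5 y=4 heading=south
t=3 spin(right) ⇒ x=5 y=4 heading=west
all 216 alternatives checked — unique.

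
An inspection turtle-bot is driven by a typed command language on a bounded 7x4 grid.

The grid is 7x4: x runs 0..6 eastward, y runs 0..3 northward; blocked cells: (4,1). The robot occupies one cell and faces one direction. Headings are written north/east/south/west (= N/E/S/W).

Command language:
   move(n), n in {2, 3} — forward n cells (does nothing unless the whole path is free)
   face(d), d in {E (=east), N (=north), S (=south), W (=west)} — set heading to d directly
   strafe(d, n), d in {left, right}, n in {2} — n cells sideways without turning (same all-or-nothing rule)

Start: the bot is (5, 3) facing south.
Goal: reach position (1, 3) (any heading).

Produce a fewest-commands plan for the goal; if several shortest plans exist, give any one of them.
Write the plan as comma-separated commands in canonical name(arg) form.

strafe(right, 2), strafe(right, 2)

begin: (5, 3) facing south
[1] after strafe(right, 2): (3, 3) facing south
[2] after strafe(right, 2): (1, 3) facing south
minimal: 2 command(s), checked below 2.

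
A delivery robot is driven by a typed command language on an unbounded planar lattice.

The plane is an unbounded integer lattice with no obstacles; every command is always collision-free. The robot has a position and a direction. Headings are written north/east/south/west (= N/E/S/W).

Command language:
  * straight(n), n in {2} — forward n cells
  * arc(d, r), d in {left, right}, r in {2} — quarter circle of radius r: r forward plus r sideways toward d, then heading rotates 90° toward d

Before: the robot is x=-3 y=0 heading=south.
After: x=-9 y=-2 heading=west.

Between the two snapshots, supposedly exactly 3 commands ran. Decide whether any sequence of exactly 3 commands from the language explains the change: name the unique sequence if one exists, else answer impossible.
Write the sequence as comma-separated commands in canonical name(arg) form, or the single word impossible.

key: cell and facing (now W) both changed — the 3 commands mix motion and turning
initial: x=-3 y=0 heading=south
t=1 arc(right, 2) ⇒ x=-5 y=-2 heading=west
t=2 straight(2) ⇒ x=-7 y=-2 heading=west
t=3 straight(2) ⇒ x=-9 y=-2 heading=west
all 27 alternatives checked — unique.

arc(right, 2), straight(2), straight(2)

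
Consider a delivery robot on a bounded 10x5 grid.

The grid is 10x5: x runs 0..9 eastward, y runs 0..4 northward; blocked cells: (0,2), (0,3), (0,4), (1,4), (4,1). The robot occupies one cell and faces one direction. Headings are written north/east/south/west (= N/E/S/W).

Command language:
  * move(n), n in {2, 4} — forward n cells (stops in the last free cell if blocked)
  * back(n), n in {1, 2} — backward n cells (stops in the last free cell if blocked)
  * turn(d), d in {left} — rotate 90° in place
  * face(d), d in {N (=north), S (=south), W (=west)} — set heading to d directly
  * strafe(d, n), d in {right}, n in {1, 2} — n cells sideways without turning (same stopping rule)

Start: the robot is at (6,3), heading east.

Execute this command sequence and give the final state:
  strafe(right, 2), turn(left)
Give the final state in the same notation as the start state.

initial: at (6,3), heading east
t=1 strafe(right, 2) ⇒ at (6,1), heading east
t=2 turn(left) ⇒ at (6,1), heading north

at (6,1), heading north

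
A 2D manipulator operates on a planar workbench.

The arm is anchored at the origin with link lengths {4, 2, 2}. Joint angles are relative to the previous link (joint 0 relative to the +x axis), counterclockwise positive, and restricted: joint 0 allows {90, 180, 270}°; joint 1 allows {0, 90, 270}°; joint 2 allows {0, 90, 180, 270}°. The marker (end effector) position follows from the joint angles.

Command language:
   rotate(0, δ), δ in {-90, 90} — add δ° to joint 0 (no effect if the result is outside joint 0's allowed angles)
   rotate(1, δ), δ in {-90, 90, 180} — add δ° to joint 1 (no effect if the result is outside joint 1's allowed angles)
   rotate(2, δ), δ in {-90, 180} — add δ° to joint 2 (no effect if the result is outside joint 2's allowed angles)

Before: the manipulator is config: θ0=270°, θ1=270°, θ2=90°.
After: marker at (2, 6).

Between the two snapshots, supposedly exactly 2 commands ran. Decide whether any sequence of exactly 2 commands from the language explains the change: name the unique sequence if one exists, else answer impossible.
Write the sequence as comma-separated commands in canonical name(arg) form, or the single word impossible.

rotate(0, -90), rotate(0, -90)

from: config: θ0=270°, θ1=270°, θ2=90°
1. rotate(0, -90) → config: θ0=180°, θ1=270°, θ2=90°
2. rotate(0, -90) → config: θ0=90°, θ1=270°, θ2=90°
all 49 alternatives checked — unique.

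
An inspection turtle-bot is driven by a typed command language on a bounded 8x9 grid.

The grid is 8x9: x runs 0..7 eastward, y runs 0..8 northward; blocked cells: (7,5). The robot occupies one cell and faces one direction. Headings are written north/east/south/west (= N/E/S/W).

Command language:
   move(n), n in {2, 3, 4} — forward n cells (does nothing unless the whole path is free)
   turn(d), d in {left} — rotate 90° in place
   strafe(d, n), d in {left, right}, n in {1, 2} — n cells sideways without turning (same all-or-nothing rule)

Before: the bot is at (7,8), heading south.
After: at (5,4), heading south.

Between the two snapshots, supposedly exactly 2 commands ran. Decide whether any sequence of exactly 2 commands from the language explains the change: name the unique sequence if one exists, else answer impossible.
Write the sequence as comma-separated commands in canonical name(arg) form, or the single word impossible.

strafe(right, 2), move(4)

key: heading stays S — no command in the sequence turns
from: at (7,8), heading south
step 1 (strafe(right, 2)): at (5,8), heading south
step 2 (move(4)): at (5,4), heading south
uniquely the one of 64 2-step routes that fits.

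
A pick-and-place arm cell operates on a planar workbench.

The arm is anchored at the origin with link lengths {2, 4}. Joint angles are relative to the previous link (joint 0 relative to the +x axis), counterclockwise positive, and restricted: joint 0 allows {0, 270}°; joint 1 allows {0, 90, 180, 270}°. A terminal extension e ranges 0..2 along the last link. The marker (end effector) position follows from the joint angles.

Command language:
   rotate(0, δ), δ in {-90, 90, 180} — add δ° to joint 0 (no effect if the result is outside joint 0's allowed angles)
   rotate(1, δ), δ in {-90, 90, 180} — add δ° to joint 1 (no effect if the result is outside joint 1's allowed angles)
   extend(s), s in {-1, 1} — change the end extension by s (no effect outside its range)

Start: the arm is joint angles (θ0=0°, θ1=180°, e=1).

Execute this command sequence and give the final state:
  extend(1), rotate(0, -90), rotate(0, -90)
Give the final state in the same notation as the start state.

joint angles (θ0=270°, θ1=180°, e=2)

begin: joint angles (θ0=0°, θ1=180°, e=1)
step 1 (extend(1)): joint angles (θ0=0°, θ1=180°, e=2)
step 2 (rotate(0, -90)): joint angles (θ0=270°, θ1=180°, e=2)
step 3 (rotate(0, -90)): joint angles (θ0=270°, θ1=180°, e=2)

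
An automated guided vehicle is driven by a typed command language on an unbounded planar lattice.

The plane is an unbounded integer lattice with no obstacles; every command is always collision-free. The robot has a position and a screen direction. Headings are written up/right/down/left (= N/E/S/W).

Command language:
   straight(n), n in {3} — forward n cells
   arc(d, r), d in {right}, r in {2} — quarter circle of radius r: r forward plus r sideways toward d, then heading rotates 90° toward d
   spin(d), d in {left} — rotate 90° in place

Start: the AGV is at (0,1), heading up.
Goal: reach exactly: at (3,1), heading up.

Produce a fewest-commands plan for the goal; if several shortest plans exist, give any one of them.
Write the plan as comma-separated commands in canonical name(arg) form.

arc(right, 2), straight(3), arc(right, 2), arc(right, 2), arc(right, 2)

start: at (0,1), heading up
step 1 (arc(right, 2)): at (2,3), heading right
step 2 (straight(3)): at (5,3), heading right
step 3 (arc(right, 2)): at (7,1), heading down
step 4 (arc(right, 2)): at (5,-1), heading left
step 5 (arc(right, 2)): at (3,1), heading up
shorter routes all fall short; 5 is best.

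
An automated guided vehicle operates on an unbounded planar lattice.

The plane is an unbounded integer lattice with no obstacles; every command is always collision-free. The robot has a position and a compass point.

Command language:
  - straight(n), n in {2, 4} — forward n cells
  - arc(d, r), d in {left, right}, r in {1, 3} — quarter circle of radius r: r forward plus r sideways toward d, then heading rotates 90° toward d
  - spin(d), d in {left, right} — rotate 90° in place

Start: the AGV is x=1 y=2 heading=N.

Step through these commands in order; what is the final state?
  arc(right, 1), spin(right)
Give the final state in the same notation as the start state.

initial: x=1 y=2 heading=N
1. arc(right, 1) → x=2 y=3 heading=E
2. spin(right) → x=2 y=3 heading=S

x=2 y=3 heading=S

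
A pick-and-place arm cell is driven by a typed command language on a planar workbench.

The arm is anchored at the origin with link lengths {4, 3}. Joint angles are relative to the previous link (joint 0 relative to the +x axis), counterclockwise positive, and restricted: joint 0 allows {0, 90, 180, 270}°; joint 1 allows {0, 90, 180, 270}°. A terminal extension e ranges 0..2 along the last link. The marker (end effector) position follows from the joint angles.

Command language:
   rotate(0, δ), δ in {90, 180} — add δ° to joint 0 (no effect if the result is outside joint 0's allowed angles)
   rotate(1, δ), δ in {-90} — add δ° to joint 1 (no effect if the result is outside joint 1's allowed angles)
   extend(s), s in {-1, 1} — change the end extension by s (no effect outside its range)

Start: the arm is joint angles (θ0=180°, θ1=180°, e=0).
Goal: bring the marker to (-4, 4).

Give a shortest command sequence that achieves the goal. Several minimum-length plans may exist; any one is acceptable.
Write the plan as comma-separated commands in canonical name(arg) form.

rotate(1, -90), rotate(1, -90), rotate(1, -90), extend(1)

from: joint angles (θ0=180°, θ1=180°, e=0)
1. rotate(1, -90) → joint angles (θ0=180°, θ1=90°, e=0)
2. rotate(1, -90) → joint angles (θ0=180°, θ1=0°, e=0)
3. rotate(1, -90) → joint angles (θ0=180°, θ1=270°, e=0)
4. extend(1) → joint angles (θ0=180°, θ1=270°, e=1)
nothing shorter than 4 reaches the goal.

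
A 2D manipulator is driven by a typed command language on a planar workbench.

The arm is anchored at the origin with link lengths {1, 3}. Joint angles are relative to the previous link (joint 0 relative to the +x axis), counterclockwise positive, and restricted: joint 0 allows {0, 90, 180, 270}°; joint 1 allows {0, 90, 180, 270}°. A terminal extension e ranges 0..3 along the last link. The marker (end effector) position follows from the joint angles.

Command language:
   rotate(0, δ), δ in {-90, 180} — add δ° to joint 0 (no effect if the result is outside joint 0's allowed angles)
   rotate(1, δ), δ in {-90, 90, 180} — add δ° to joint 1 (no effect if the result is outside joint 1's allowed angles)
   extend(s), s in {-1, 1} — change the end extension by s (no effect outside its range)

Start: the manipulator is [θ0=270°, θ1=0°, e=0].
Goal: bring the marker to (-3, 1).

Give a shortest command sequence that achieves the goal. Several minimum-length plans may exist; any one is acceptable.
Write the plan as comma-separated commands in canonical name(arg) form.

start: [θ0=270°, θ1=0°, e=0]
1. rotate(0, 180) → [θ0=90°, θ1=0°, e=0]
2. rotate(1, 90) → [θ0=90°, θ1=90°, e=0]
minimal: 2 command(s), checked below 2.

rotate(0, 180), rotate(1, 90)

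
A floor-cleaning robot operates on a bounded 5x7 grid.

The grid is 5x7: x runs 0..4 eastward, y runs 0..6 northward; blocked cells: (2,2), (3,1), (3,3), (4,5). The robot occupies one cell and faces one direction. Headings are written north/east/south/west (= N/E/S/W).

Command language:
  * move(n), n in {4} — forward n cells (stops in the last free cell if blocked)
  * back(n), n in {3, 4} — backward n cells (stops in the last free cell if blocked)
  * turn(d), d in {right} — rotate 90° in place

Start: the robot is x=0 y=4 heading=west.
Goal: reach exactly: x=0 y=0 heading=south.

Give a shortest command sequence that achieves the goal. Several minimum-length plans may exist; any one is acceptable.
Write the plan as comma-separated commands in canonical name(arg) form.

initial: x=0 y=4 heading=west
t=1 turn(right) ⇒ x=0 y=4 heading=north
t=2 turn(right) ⇒ x=0 y=4 heading=east
t=3 turn(right) ⇒ x=0 y=4 heading=south
t=4 move(4) ⇒ x=0 y=0 heading=south
shorter routes all fall short; 4 is best.

turn(right), turn(right), turn(right), move(4)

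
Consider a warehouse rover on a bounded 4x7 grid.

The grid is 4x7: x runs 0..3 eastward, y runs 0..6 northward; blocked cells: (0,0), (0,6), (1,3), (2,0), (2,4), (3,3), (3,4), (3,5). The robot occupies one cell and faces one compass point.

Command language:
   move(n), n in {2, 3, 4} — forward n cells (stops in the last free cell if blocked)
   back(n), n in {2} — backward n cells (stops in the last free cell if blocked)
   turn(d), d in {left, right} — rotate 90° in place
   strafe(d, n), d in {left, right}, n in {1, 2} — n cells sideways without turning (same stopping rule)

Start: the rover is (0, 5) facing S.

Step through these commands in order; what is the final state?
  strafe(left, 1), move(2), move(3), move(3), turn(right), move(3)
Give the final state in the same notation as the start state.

(0, 4) facing W

start: (0, 5) facing S
1. strafe(left, 1) → (1, 5) facing S
2. move(2) → (1, 4) facing S
3. move(3) → (1, 4) facing S
4. move(3) → (1, 4) facing S
5. turn(right) → (1, 4) facing W
6. move(3) → (0, 4) facing W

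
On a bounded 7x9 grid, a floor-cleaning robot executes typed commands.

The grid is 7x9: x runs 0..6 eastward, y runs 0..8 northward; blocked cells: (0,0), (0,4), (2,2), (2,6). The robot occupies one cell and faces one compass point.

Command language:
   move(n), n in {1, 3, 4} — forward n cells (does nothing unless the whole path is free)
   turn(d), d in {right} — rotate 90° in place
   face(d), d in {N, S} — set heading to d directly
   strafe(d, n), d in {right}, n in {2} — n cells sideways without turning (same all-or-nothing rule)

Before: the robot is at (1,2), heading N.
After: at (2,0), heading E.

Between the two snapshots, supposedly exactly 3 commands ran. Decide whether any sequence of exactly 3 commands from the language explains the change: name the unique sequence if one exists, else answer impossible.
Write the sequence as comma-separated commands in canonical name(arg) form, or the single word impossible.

turn(right), strafe(right, 2), move(1)

key: order matters: swapping turn(right) and move(1) lands elsewhere
initial: at (1,2), heading N
1. turn(right) → at (1,2), heading E
2. strafe(right, 2) → at (1,0), heading E
3. move(1) → at (2,0), heading E
no other 3-command option fits: unique.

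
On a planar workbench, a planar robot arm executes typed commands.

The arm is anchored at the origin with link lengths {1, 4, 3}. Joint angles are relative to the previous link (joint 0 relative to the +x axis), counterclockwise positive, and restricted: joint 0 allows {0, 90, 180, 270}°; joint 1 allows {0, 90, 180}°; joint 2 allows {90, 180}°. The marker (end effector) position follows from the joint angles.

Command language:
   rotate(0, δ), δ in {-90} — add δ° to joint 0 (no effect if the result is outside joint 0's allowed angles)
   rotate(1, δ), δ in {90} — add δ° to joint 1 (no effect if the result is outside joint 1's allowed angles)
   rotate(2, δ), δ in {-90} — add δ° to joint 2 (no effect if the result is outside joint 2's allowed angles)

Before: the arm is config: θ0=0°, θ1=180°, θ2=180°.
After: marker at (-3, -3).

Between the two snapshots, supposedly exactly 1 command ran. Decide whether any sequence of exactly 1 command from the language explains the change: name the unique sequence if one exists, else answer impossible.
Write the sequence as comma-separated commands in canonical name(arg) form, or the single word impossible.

rotate(2, -90)

start: config: θ0=0°, θ1=180°, θ2=180°
1. rotate(2, -90) → config: θ0=0°, θ1=180°, θ2=90°
no other 1-command option fits: unique.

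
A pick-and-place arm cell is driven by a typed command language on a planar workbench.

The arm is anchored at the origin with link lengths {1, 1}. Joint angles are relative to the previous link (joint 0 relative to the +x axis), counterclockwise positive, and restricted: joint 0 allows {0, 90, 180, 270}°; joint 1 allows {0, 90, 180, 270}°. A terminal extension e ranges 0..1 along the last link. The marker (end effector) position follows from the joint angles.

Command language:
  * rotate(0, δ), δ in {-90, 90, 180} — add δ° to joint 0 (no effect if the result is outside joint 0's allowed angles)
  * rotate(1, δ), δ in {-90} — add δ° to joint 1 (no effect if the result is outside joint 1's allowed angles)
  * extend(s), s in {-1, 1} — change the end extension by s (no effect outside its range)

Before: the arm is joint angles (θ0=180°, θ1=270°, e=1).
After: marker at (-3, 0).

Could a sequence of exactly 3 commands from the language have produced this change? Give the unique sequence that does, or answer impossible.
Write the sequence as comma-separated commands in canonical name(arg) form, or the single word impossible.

initial: joint angles (θ0=180°, θ1=270°, e=1)
t=1 rotate(1, -90) ⇒ joint angles (θ0=180°, θ1=180°, e=1)
t=2 rotate(1, -90) ⇒ joint angles (θ0=180°, θ1=90°, e=1)
t=3 rotate(1, -90) ⇒ joint angles (θ0=180°, θ1=0°, e=1)
all 216 alternatives checked — unique.

rotate(1, -90), rotate(1, -90), rotate(1, -90)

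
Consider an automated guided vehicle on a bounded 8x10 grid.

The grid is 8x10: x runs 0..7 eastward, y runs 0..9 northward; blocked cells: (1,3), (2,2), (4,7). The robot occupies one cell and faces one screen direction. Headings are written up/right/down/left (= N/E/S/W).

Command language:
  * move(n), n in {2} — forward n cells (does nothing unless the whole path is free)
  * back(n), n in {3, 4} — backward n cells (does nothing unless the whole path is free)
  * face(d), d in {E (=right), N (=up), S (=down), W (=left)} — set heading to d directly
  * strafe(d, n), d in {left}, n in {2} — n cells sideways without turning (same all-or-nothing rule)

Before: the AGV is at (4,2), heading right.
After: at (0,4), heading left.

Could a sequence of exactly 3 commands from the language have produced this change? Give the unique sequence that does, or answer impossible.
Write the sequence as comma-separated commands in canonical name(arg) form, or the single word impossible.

strafe(left, 2), back(4), face(W)

key: position moved to (0,4) AND the heading swung to W — translation plus rotation needed
initial: at (4,2), heading right
1. strafe(left, 2) → at (4,4), heading right
2. back(4) → at (0,4), heading right
3. face(W) → at (0,4), heading left
no other 3-command option fits: unique.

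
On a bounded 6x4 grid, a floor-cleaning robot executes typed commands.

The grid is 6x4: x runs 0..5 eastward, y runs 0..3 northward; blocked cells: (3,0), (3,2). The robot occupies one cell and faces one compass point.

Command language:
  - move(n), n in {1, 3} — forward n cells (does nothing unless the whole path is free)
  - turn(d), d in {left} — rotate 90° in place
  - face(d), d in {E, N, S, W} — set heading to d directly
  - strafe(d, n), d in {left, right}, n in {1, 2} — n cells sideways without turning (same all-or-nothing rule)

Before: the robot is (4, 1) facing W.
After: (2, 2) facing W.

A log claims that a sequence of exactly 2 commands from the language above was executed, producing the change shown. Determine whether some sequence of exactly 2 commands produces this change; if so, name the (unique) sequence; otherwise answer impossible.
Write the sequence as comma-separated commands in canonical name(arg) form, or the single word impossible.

impossible

all 121 sequences checked — none match.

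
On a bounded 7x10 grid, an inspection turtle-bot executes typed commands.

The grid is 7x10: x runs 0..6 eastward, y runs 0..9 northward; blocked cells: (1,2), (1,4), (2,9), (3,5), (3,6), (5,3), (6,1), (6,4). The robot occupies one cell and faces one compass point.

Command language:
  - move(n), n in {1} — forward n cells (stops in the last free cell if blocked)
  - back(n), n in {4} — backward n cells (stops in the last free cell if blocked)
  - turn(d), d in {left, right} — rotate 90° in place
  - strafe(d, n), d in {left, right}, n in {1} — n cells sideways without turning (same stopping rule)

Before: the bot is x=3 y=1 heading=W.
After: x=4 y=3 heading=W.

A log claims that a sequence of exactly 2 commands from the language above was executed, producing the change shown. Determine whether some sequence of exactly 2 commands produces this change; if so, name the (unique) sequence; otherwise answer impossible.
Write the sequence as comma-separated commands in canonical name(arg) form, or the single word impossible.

impossible

all 36 sequences checked — none match.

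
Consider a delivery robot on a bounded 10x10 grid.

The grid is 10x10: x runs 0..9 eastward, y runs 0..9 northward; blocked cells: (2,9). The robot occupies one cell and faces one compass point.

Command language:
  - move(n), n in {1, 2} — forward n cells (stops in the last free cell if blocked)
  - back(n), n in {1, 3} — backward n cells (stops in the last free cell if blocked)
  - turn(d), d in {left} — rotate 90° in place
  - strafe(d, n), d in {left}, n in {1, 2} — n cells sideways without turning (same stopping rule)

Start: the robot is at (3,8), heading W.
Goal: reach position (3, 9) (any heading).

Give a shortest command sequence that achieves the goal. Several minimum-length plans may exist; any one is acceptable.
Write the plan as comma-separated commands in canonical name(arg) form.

turn(left), back(1)

t0: at (3,8), heading W
step 1 (turn(left)): at (3,8), heading S
step 2 (back(1)): at (3,9), heading S
no 1-step plan works, so 2 is optimal.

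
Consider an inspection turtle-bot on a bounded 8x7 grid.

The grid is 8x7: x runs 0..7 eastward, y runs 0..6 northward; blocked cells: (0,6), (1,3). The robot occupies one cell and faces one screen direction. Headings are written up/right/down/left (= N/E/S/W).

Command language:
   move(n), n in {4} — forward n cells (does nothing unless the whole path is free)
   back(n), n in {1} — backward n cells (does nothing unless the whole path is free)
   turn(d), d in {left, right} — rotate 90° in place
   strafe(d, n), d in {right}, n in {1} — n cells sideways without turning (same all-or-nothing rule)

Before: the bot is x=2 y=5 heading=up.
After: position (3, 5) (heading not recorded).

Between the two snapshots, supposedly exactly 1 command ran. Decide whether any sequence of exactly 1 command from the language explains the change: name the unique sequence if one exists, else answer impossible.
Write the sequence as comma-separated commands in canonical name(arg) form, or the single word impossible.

strafe(right, 1)

begin: x=2 y=5 heading=up
step 1 (strafe(right, 1)): x=3 y=5 heading=up
no other 1-command option fits: unique.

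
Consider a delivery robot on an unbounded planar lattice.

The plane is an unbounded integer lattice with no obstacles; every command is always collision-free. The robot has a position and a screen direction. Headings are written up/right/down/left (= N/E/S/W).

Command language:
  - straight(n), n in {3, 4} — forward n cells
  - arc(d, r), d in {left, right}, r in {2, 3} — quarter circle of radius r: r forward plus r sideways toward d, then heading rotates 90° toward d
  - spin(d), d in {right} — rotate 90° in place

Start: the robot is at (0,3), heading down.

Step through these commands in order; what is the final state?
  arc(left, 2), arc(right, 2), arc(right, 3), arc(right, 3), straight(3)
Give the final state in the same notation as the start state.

start: at (0,3), heading down
[1] after arc(left, 2): at (2,1), heading right
[2] after arc(right, 2): at (4,-1), heading down
[3] after arc(right, 3): at (1,-4), heading left
[4] after arc(right, 3): at (-2,-1), heading up
[5] after straight(3): at (-2,2), heading up

at (-2,2), heading up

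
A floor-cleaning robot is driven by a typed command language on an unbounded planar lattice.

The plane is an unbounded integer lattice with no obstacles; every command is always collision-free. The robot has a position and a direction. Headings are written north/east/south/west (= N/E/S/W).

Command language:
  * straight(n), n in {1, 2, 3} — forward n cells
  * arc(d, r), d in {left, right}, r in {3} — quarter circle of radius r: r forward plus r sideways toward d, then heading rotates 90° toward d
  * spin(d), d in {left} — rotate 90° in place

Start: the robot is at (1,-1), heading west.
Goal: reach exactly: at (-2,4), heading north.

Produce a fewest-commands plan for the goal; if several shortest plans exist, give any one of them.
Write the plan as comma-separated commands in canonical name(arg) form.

from: at (1,-1), heading west
1. arc(right, 3) → at (-2,2), heading north
2. straight(2) → at (-2,4), heading north
minimal: 2 command(s), checked below 2.

arc(right, 3), straight(2)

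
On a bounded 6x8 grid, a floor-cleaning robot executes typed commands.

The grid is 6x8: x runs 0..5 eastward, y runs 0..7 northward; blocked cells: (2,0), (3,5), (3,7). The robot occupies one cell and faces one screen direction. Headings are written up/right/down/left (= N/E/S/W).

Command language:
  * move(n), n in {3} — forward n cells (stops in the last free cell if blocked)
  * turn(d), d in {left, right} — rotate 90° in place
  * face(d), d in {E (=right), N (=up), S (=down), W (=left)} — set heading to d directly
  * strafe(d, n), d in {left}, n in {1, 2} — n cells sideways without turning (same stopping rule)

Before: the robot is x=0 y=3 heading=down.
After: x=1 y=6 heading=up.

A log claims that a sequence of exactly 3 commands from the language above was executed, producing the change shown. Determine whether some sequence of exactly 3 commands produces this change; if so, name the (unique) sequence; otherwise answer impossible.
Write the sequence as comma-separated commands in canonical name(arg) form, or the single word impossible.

key: order matters: swapping strafe(left, 1) and move(3) lands elsewhere
start: x=0 y=3 heading=down
[1] after strafe(left, 1): x=1 y=3 heading=down
[2] after face(N): x=1 y=3 heading=up
[3] after move(3): x=1 y=6 heading=up
no rival 3-sequence matches.

strafe(left, 1), face(N), move(3)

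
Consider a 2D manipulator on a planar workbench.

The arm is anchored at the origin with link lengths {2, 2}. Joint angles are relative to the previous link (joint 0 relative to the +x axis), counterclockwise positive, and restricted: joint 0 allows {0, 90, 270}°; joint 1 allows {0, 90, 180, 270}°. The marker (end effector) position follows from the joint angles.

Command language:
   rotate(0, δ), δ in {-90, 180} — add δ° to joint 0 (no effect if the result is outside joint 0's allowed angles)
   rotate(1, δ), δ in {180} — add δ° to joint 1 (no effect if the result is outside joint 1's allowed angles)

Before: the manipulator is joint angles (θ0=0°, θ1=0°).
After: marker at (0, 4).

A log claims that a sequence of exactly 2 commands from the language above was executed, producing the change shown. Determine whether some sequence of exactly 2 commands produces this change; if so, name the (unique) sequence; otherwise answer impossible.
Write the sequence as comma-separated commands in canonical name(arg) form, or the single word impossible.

key: running rotate(0, 180) before rotate(0, -90) would end elsewhere — order is forced
t0: joint angles (θ0=0°, θ1=0°)
[1] after rotate(0, -90): joint angles (θ0=270°, θ1=0°)
[2] after rotate(0, 180): joint angles (θ0=90°, θ1=0°)
no rival 2-sequence matches.

rotate(0, -90), rotate(0, 180)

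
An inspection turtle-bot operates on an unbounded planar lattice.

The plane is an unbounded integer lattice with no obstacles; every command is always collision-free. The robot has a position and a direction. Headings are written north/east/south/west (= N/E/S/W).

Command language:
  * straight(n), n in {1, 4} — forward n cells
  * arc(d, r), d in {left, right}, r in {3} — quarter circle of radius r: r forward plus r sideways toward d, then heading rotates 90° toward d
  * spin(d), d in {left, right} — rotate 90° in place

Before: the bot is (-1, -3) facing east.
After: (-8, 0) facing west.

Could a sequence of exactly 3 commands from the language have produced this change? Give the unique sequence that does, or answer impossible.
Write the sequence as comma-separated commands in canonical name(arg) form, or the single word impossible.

spin(left), arc(left, 3), straight(4)

key: order matters: swapping spin(left) and straight(4) lands elsewhere
t0: (-1, -3) facing east
step 1 (spin(left)): (-1, -3) facing north
step 2 (arc(left, 3)): (-4, 0) facing west
step 3 (straight(4)): (-8, 0) facing west
no rival 3-sequence matches.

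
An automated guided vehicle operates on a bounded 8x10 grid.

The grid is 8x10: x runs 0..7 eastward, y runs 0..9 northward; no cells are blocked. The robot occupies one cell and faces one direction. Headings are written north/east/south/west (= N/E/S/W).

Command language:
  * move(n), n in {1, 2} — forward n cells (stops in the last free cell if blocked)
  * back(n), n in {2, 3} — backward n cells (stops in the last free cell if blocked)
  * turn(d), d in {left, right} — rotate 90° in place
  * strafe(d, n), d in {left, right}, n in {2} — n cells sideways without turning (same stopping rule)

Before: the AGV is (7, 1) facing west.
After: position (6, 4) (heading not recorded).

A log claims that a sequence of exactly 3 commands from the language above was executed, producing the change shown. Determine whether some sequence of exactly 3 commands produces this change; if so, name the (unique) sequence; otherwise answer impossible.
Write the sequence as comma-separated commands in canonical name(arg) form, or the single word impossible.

key: running back(3) before move(1) would end elsewhere — order is forced
initial: (7, 1) facing west
1. move(1) → (6, 1) facing west
2. turn(left) → (6, 1) facing south
3. back(3) → (6, 4) facing south
no rival 3-sequence matches.

move(1), turn(left), back(3)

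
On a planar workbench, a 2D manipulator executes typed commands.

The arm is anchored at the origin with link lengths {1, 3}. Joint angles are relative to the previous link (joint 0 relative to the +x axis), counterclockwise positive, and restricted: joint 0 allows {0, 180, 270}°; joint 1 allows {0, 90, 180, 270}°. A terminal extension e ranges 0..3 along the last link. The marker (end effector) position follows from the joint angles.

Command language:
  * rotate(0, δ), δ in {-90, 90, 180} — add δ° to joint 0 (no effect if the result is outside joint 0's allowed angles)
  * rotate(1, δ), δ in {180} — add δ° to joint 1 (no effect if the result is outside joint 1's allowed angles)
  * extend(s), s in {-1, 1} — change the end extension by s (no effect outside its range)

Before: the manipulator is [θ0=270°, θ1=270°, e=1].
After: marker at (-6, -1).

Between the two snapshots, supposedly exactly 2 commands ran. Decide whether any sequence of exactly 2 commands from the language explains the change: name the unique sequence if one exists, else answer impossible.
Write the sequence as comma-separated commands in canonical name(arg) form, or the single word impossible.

extend(1), extend(1)

start: [θ0=270°, θ1=270°, e=1]
t=1 extend(1) ⇒ [θ0=270°, θ1=270°, e=2]
t=2 extend(1) ⇒ [θ0=270°, θ1=270°, e=3]
no rival 2-sequence matches.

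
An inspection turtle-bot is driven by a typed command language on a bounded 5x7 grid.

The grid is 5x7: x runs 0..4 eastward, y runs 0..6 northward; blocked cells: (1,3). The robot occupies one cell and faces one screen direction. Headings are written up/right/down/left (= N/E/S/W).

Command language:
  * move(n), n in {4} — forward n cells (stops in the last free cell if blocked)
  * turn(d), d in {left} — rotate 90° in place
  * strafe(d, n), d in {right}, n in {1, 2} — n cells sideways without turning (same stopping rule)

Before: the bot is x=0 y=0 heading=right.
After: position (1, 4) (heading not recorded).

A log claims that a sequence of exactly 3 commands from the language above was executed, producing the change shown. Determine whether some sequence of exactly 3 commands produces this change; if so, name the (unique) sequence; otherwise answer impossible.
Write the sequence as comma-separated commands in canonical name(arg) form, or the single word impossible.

key: order matters: swapping turn(left) and strafe(right, 1) lands elsewhere
begin: x=0 y=0 heading=right
1. turn(left) → x=0 y=0 heading=up
2. move(4) → x=0 y=4 heading=up
3. strafe(right, 1) → x=1 y=4 heading=up
no other 3-command option fits: unique.

turn(left), move(4), strafe(right, 1)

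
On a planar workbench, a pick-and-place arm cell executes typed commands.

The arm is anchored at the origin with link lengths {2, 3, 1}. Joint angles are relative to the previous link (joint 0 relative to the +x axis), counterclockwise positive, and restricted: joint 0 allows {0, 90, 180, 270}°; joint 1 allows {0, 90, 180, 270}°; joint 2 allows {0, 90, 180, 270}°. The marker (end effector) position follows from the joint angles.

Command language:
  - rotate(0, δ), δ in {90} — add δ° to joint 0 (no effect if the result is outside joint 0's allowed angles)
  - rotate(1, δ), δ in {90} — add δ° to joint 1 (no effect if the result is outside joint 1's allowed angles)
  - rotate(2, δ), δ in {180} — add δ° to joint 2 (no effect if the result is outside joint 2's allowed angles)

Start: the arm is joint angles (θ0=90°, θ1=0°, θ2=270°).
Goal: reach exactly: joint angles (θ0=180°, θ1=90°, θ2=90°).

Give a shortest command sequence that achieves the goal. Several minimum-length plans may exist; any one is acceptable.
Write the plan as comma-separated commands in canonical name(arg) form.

rotate(1, 90), rotate(2, 180), rotate(0, 90)

t0: joint angles (θ0=90°, θ1=0°, θ2=270°)
[1] after rotate(1, 90): joint angles (θ0=90°, θ1=90°, θ2=270°)
[2] after rotate(2, 180): joint angles (θ0=90°, θ1=90°, θ2=90°)
[3] after rotate(0, 90): joint angles (θ0=180°, θ1=90°, θ2=90°)
no 2-step plan works, so 3 is optimal.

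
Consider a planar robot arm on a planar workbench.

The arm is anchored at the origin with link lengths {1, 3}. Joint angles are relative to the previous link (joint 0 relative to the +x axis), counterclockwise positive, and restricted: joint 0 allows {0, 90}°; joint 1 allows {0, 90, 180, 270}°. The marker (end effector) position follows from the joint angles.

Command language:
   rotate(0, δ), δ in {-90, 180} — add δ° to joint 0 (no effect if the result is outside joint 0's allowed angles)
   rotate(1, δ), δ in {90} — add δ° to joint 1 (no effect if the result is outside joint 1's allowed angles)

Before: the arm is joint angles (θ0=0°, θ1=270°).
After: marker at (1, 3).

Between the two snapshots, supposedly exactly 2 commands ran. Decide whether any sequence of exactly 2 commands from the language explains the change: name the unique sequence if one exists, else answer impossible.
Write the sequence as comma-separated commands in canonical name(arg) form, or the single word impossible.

begin: joint angles (θ0=0°, θ1=270°)
1. rotate(1, 90) → joint angles (θ0=0°, θ1=0°)
2. rotate(1, 90) → joint angles (θ0=0°, θ1=90°)
no other 2-command option fits: unique.

rotate(1, 90), rotate(1, 90)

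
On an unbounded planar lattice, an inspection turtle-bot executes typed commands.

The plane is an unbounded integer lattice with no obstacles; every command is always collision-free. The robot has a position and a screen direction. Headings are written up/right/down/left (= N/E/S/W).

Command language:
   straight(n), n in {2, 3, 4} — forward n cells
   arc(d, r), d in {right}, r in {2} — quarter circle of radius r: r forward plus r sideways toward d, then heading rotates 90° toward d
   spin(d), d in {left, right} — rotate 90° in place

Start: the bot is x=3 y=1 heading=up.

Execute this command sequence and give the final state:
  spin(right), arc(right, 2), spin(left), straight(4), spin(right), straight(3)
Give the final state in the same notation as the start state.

x=9 y=-4 heading=down

t0: x=3 y=1 heading=up
[1] after spin(right): x=3 y=1 heading=right
[2] after arc(right, 2): x=5 y=-1 heading=down
[3] after spin(left): x=5 y=-1 heading=right
[4] after straight(4): x=9 y=-1 heading=right
[5] after spin(right): x=9 y=-1 heading=down
[6] after straight(3): x=9 y=-4 heading=down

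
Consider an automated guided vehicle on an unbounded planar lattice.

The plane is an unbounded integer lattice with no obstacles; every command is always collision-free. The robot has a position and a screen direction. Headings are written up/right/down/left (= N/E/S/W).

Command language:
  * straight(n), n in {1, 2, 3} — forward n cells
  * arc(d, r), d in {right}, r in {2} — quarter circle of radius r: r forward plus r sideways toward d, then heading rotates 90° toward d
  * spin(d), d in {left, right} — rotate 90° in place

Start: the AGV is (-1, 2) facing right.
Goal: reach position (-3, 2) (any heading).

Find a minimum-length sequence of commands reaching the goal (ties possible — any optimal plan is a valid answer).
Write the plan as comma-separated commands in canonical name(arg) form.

spin(right), spin(right), straight(2)

begin: (-1, 2) facing right
[1] after spin(right): (-1, 2) facing down
[2] after spin(right): (-1, 2) facing left
[3] after straight(2): (-3, 2) facing left
minimal: 3 command(s), checked below 3.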